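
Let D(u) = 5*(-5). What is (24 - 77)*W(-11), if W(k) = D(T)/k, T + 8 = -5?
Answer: -1325/11 ≈ -120.45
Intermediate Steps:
T = -13 (T = -8 - 5 = -13)
D(u) = -25
W(k) = -25/k
(24 - 77)*W(-11) = (24 - 77)*(-25/(-11)) = -(-1325)*(-1)/11 = -53*25/11 = -1325/11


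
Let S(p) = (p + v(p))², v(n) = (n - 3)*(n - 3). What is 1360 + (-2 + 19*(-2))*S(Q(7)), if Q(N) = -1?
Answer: -7640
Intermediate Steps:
v(n) = (-3 + n)² (v(n) = (-3 + n)*(-3 + n) = (-3 + n)²)
S(p) = (p + (-3 + p)²)²
1360 + (-2 + 19*(-2))*S(Q(7)) = 1360 + (-2 + 19*(-2))*(-1 + (-3 - 1)²)² = 1360 + (-2 - 38)*(-1 + (-4)²)² = 1360 - 40*(-1 + 16)² = 1360 - 40*15² = 1360 - 40*225 = 1360 - 9000 = -7640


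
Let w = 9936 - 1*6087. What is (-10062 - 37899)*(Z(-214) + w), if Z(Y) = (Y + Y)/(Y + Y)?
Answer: -184649850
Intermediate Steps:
Z(Y) = 1 (Z(Y) = (2*Y)/((2*Y)) = (2*Y)*(1/(2*Y)) = 1)
w = 3849 (w = 9936 - 6087 = 3849)
(-10062 - 37899)*(Z(-214) + w) = (-10062 - 37899)*(1 + 3849) = -47961*3850 = -184649850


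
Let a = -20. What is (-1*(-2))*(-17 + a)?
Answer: -74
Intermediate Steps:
(-1*(-2))*(-17 + a) = (-1*(-2))*(-17 - 20) = 2*(-37) = -74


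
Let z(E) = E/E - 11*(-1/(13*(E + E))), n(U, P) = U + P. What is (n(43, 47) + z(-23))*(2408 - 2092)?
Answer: 8596306/299 ≈ 28750.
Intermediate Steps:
n(U, P) = P + U
z(E) = 1 + 11/(26*E) (z(E) = 1 - 11*(-1/(26*E)) = 1 - (-11)/(26*E) = 1 + 11/(26*E))
(n(43, 47) + z(-23))*(2408 - 2092) = ((47 + 43) + (11/26 - 23)/(-23))*(2408 - 2092) = (90 - 1/23*(-587/26))*316 = (90 + 587/598)*316 = (54407/598)*316 = 8596306/299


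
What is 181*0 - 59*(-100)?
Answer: 5900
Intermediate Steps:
181*0 - 59*(-100) = 0 + 5900 = 5900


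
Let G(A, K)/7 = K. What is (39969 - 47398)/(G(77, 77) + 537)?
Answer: -7429/1076 ≈ -6.9043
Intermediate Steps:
G(A, K) = 7*K
(39969 - 47398)/(G(77, 77) + 537) = (39969 - 47398)/(7*77 + 537) = -7429/(539 + 537) = -7429/1076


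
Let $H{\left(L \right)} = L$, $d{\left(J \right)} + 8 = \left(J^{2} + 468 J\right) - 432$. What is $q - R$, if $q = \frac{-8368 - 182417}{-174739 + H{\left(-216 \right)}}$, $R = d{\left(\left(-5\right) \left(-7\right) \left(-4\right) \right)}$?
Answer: $\frac{1622220917}{34991} \approx 46361.0$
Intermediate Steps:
$d{\left(J \right)} = -440 + J^{2} + 468 J$ ($d{\left(J \right)} = -8 - \left(432 - J^{2} - 468 J\right) = -8 + \left(-432 + J^{2} + 468 J\right) = -440 + J^{2} + 468 J$)
$R = -46360$ ($R = -440 + \left(\left(-5\right) \left(-7\right) \left(-4\right)\right)^{2} + 468 \left(-5\right) \left(-7\right) \left(-4\right) = -440 + \left(35 \left(-4\right)\right)^{2} + 468 \cdot 35 \left(-4\right) = -440 + \left(-140\right)^{2} + 468 \left(-140\right) = -440 + 19600 - 65520 = -46360$)
$q = \frac{38157}{34991}$ ($q = \frac{-8368 - 182417}{-174739 - 216} = - \frac{190785}{-174955} = \left(-190785\right) \left(- \frac{1}{174955}\right) = \frac{38157}{34991} \approx 1.0905$)
$q - R = \frac{38157}{34991} - -46360 = \frac{38157}{34991} + 46360 = \frac{1622220917}{34991}$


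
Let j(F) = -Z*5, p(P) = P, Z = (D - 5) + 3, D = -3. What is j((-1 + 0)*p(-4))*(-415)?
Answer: -10375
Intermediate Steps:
Z = -5 (Z = (-3 - 5) + 3 = -8 + 3 = -5)
j(F) = 25 (j(F) = -1*(-5)*5 = 5*5 = 25)
j((-1 + 0)*p(-4))*(-415) = 25*(-415) = -10375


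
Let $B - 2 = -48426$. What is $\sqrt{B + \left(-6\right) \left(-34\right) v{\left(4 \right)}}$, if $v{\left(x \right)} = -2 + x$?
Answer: $4 i \sqrt{3001} \approx 219.13 i$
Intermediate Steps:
$B = -48424$ ($B = 2 - 48426 = -48424$)
$\sqrt{B + \left(-6\right) \left(-34\right) v{\left(4 \right)}} = \sqrt{-48424 + \left(-6\right) \left(-34\right) \left(-2 + 4\right)} = \sqrt{-48424 + 204 \cdot 2} = \sqrt{-48424 + 408} = \sqrt{-48016} = 4 i \sqrt{3001}$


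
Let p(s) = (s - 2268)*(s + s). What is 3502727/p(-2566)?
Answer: 3502727/24808088 ≈ 0.14119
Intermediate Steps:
p(s) = 2*s*(-2268 + s) (p(s) = (-2268 + s)*(2*s) = 2*s*(-2268 + s))
3502727/p(-2566) = 3502727/((2*(-2566)*(-2268 - 2566))) = 3502727/((2*(-2566)*(-4834))) = 3502727/24808088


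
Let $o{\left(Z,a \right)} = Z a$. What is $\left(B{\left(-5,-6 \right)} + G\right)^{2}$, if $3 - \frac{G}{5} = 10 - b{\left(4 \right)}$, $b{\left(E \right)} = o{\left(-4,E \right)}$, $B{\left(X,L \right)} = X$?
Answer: $14400$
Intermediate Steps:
$b{\left(E \right)} = - 4 E$
$G = -115$ ($G = 15 - 5 \left(10 - \left(-4\right) 4\right) = 15 - 5 \left(10 - -16\right) = 15 - 5 \left(10 + 16\right) = 15 - 130 = -115$)
$\left(B{\left(-5,-6 \right)} + G\right)^{2} = \left(-5 - 115\right)^{2} = \left(-120\right)^{2} = 14400$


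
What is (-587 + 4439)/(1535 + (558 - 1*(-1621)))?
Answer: 642/619 ≈ 1.0372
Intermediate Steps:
(-587 + 4439)/(1535 + (558 - 1*(-1621))) = 3852/(1535 + (558 + 1621)) = 3852/(1535 + 2179) = 3852/3714 = 3852*(1/3714) = 642/619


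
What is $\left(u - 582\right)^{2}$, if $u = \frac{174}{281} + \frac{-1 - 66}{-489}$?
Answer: $\frac{6378917391015625}{18881233281} \approx 3.3784 \cdot 10^{5}$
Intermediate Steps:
$u = \frac{103913}{137409}$ ($u = 174 \cdot \frac{1}{281} + \left(-1 - 66\right) \left(- \frac{1}{489}\right) = \frac{174}{281} - - \frac{67}{489} = \frac{174}{281} + \frac{67}{489} = \frac{103913}{137409} \approx 0.75623$)
$\left(u - 582\right)^{2} = \left(\frac{103913}{137409} - 582\right)^{2} = \left(- \frac{79868125}{137409}\right)^{2} = \frac{6378917391015625}{18881233281}$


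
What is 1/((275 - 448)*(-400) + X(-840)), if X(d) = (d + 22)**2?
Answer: 1/738324 ≈ 1.3544e-6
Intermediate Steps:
X(d) = (22 + d)**2
1/((275 - 448)*(-400) + X(-840)) = 1/((275 - 448)*(-400) + (22 - 840)**2) = 1/(-173*(-400) + (-818)**2) = 1/(69200 + 669124) = 1/738324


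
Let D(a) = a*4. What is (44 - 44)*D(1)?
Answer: 0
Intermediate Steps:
D(a) = 4*a
(44 - 44)*D(1) = (44 - 44)*(4*1) = 0*4 = 0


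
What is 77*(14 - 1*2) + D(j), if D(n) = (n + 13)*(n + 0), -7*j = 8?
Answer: 44612/49 ≈ 910.45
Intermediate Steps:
j = -8/7 (j = -1/7*8 = -8/7 ≈ -1.1429)
D(n) = n*(13 + n) (D(n) = (13 + n)*n = n*(13 + n))
77*(14 - 1*2) + D(j) = 77*(14 - 1*2) - 8*(13 - 8/7)/7 = 77*(14 - 2) - 8/7*83/7 = 77*12 - 664/49 = 924 - 664/49 = 44612/49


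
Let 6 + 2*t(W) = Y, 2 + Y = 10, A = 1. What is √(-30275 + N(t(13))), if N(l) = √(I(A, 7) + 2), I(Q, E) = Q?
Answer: √(-30275 + √3) ≈ 173.99*I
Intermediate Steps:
Y = 8 (Y = -2 + 10 = 8)
t(W) = 1 (t(W) = -3 + (½)*8 = -3 + 4 = 1)
N(l) = √3 (N(l) = √(1 + 2) = √3)
√(-30275 + N(t(13))) = √(-30275 + √3)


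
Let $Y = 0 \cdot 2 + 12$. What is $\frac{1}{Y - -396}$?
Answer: $\frac{1}{408} \approx 0.002451$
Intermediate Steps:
$Y = 12$ ($Y = 0 + 12 = 12$)
$\frac{1}{Y - -396} = \frac{1}{12 - -396} = \frac{1}{12 + 396} = \frac{1}{408}$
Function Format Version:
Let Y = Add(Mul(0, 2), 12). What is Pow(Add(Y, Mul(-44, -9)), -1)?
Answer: Rational(1, 408) ≈ 0.0024510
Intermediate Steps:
Y = 12 (Y = Add(0, 12) = 12)
Pow(Add(Y, Mul(-44, -9)), -1) = Pow(Add(12, Mul(-44, -9)), -1) = Pow(Add(12, 396), -1) = Pow(408, -1) = Rational(1, 408)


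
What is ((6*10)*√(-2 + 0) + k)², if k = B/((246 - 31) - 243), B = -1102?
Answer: -1107599/196 + 33060*I*√2/7 ≈ -5651.0 + 6679.1*I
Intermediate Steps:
k = 551/14 (k = -1102/((246 - 31) - 243) = -1102/(215 - 243) = -1102/(-28) = -1102*(-1/28) = 551/14 ≈ 39.357)
((6*10)*√(-2 + 0) + k)² = ((6*10)*√(-2 + 0) + 551/14)² = (60*√(-2) + 551/14)² = (60*(I*√2) + 551/14)² = (60*I*√2 + 551/14)² = (551/14 + 60*I*√2)²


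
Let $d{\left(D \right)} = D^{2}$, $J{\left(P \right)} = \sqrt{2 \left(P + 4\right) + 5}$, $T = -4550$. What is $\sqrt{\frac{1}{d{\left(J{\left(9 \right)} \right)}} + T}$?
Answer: $\frac{i \sqrt{4372519}}{31} \approx 67.453 i$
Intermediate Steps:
$J{\left(P \right)} = \sqrt{13 + 2 P}$ ($J{\left(P \right)} = \sqrt{2 \left(4 + P\right) + 5} = \sqrt{\left(8 + 2 P\right) + 5} = \sqrt{13 + 2 P}$)
$\sqrt{\frac{1}{d{\left(J{\left(9 \right)} \right)}} + T} = \sqrt{\frac{1}{\left(\sqrt{13 + 2 \cdot 9}\right)^{2}} - 4550} = \sqrt{\frac{1}{\left(\sqrt{13 + 18}\right)^{2}} - 4550} = \sqrt{\frac{1}{\left(\sqrt{31}\right)^{2}} - 4550} = \sqrt{\frac{1}{31} - 4550} = \sqrt{- \frac{141049}{31}} = \frac{i \sqrt{4372519}}{31}$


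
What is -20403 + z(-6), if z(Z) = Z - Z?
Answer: -20403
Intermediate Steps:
z(Z) = 0
-20403 + z(-6) = -20403 + 0 = -20403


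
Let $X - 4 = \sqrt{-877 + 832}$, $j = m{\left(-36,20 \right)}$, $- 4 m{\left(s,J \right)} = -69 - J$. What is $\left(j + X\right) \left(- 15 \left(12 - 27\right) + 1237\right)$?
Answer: $\frac{76755}{2} + 4386 i \sqrt{5} \approx 38378.0 + 9807.4 i$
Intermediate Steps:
$m{\left(s,J \right)} = \frac{69}{4} + \frac{J}{4}$ ($m{\left(s,J \right)} = - \frac{-69 - J}{4} = \frac{69}{4} + \frac{J}{4}$)
$j = \frac{89}{4}$ ($j = \frac{69}{4} + \frac{1}{4} \cdot 20 = \frac{69}{4} + 5 = \frac{89}{4} \approx 22.25$)
$X = 4 + 3 i \sqrt{5}$ ($X = 4 + \sqrt{-877 + 832} = 4 + \sqrt{-45} = 4 + 3 i \sqrt{5} \approx 4.0 + 6.7082 i$)
$\left(j + X\right) \left(- 15 \left(12 - 27\right) + 1237\right) = \left(\frac{89}{4} + \left(4 + 3 i \sqrt{5}\right)\right) \left(- 15 \left(12 - 27\right) + 1237\right) = \left(\frac{105}{4} + 3 i \sqrt{5}\right) \left(\left(-15\right) \left(-15\right) + 1237\right) = \left(\frac{105}{4} + 3 i \sqrt{5}\right) \left(225 + 1237\right) = \left(\frac{105}{4} + 3 i \sqrt{5}\right) 1462 = \frac{76755}{2} + 4386 i \sqrt{5}$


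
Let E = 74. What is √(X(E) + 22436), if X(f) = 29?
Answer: √22465 ≈ 149.88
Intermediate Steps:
√(X(E) + 22436) = √(29 + 22436) = √22465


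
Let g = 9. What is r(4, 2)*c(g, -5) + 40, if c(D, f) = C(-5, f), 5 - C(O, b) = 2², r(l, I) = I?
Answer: 42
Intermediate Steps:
C(O, b) = 1 (C(O, b) = 5 - 1*2² = 5 - 1*4 = 5 - 4 = 1)
c(D, f) = 1
r(4, 2)*c(g, -5) + 40 = 2*1 + 40 = 2 + 40 = 42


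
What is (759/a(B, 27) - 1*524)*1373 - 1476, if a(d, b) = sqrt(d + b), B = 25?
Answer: -720928 + 1042107*sqrt(13)/26 ≈ -5.7641e+5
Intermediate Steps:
a(d, b) = sqrt(b + d)
(759/a(B, 27) - 1*524)*1373 - 1476 = (759/(sqrt(27 + 25)) - 1*524)*1373 - 1476 = (759/(sqrt(52)) - 524)*1373 - 1476 = (759/((2*sqrt(13))) - 524)*1373 - 1476 = (759*(sqrt(13)/26) - 524)*1373 - 1476 = (759*sqrt(13)/26 - 524)*1373 - 1476 = (-524 + 759*sqrt(13)/26)*1373 - 1476 = (-719452 + 1042107*sqrt(13)/26) - 1476 = -720928 + 1042107*sqrt(13)/26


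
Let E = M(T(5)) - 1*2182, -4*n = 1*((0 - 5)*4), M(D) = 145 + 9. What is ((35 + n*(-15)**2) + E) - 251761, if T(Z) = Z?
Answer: -252629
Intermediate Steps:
M(D) = 154
n = 5 (n = -(0 - 5)*4/4 = -(-5*4)/4 = -(-20)/4 = -1/4*(-20) = 5)
E = -2028 (E = 154 - 1*2182 = 154 - 2182 = -2028)
((35 + n*(-15)**2) + E) - 251761 = ((35 + 5*(-15)**2) - 2028) - 251761 = ((35 + 5*225) - 2028) - 251761 = ((35 + 1125) - 2028) - 251761 = (1160 - 2028) - 251761 = -868 - 251761 = -252629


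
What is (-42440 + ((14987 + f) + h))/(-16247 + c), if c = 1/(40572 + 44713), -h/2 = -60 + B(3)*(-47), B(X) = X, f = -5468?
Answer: 2773382915/1385625394 ≈ 2.0015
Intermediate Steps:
h = 402 (h = -2*(-60 + 3*(-47)) = -2*(-60 - 141) = -2*(-201) = 402)
c = 1/85285 ≈ 1.1725e-5
(-42440 + ((14987 + f) + h))/(-16247 + c) = (-42440 + ((14987 - 5468) + 402))/(-16247 + 1/85285) = (-42440 + (9519 + 402))/(-1385625394/85285) = (-42440 + 9921)*(-85285/1385625394) = -32519*(-85285/1385625394) = 2773382915/1385625394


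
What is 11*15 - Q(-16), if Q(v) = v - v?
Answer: 165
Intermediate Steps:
Q(v) = 0
11*15 - Q(-16) = 11*15 - 1*0 = 165 + 0 = 165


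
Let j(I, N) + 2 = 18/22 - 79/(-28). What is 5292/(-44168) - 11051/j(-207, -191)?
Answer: -37584411851/5576210 ≈ -6740.1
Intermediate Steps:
j(I, N) = 505/308 (j(I, N) = -2 + (18/22 - 79/(-28)) = -2 + (18*(1/22) - 79*(-1/28)) = -2 + (9/11 + 79/28) = -2 + 1121/308 = 505/308)
5292/(-44168) - 11051/j(-207, -191) = 5292/(-44168) - 11051/505/308 = 5292*(-1/44168) - 11051*308/505 = -1323/11042 - 3403708/505 = -37584411851/5576210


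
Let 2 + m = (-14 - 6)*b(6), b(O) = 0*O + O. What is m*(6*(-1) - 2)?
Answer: 976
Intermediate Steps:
b(O) = O (b(O) = 0 + O = O)
m = -122 (m = -2 + (-14 - 6)*6 = -2 - 20*6 = -2 - 120 = -122)
m*(6*(-1) - 2) = -122*(6*(-1) - 2) = -122*(-6 - 2) = -122*(-8) = 976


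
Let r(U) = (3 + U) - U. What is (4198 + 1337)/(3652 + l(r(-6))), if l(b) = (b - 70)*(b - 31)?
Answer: 5535/5528 ≈ 1.0013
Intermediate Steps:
r(U) = 3
l(b) = (-70 + b)*(-31 + b)
(4198 + 1337)/(3652 + l(r(-6))) = (4198 + 1337)/(3652 + (2170 + 3² - 101*3)) = 5535/(3652 + (2170 + 9 - 303)) = 5535/(3652 + 1876) = 5535/5528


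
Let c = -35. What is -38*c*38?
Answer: 50540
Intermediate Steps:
-38*c*38 = -38*(-35)*38 = 1330*38 = 50540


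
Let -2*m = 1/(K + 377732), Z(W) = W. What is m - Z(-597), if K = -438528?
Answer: 72590425/121592 ≈ 597.00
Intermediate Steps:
m = 1/121592 (m = -1/(2*(-438528 + 377732)) = -1/2/(-60796) = -1/2*(-1/60796) = 1/121592 ≈ 8.2242e-6)
m - Z(-597) = 1/121592 - 1*(-597) = 1/121592 + 597 = 72590425/121592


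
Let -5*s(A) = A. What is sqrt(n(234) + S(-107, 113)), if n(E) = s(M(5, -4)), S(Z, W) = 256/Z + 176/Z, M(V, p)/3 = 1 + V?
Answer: 3*I*sqrt(242890)/535 ≈ 2.7636*I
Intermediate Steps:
M(V, p) = 3 + 3*V (M(V, p) = 3*(1 + V) = 3 + 3*V)
S(Z, W) = 432/Z
s(A) = -A/5
n(E) = -18/5 (n(E) = -(3 + 3*5)/5 = -(3 + 15)/5 = -1/5*18 = -18/5)
sqrt(n(234) + S(-107, 113)) = sqrt(-18/5 + 432/(-107)) = sqrt(-18/5 + 432*(-1/107)) = sqrt(-18/5 - 432/107) = sqrt(-4086/535) = 3*I*sqrt(242890)/535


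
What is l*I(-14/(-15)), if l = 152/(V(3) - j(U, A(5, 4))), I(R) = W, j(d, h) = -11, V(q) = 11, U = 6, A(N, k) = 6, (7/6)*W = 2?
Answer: 912/77 ≈ 11.844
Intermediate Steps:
W = 12/7 (W = (6/7)*2 = 12/7 ≈ 1.7143)
I(R) = 12/7
l = 76/11 (l = 152/(11 - 1*(-11)) = 152/(11 + 11) = 152/22 = 152*(1/22) = 76/11 ≈ 6.9091)
l*I(-14/(-15)) = (76/11)*(12/7) = 912/77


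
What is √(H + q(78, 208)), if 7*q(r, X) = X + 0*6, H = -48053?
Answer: I*√2353141/7 ≈ 219.14*I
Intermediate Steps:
q(r, X) = X/7 (q(r, X) = (X + 0*6)/7 = (X + 0)/7 = X/7)
√(H + q(78, 208)) = √(-48053 + (⅐)*208) = √(-48053 + 208/7) = √(-336163/7) = I*√2353141/7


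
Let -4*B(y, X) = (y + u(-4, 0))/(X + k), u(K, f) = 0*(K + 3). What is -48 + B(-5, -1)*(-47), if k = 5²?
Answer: -4843/96 ≈ -50.448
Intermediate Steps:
u(K, f) = 0 (u(K, f) = 0*(3 + K) = 0)
k = 25
B(y, X) = -y/(4*(25 + X)) (B(y, X) = -(y + 0)/(4*(X + 25)) = -y/(4*(25 + X)))
-48 + B(-5, -1)*(-47) = -48 - 1*(-5)/(100 + 4*(-1))*(-47) = -48 - 1*(-5)/(100 - 4)*(-47) = -48 - 1*(-5)/96*(-47) = -48 - 1*(-5)*1/96*(-47) = -48 + (5/96)*(-47) = -48 - 235/96 = -4843/96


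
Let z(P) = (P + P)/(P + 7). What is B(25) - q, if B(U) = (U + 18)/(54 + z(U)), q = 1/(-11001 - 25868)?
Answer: 517689/668909 ≈ 0.77393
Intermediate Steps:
q = -1/36869 (q = 1/(-36869) = -1/36869 ≈ -2.7123e-5)
z(P) = 2*P/(7 + P) (z(P) = (2*P)/(7 + P) = 2*P/(7 + P))
B(U) = (18 + U)/(54 + 2*U/(7 + U)) (B(U) = (U + 18)/(54 + 2*U/(7 + U)) = (18 + U)/(54 + 2*U/(7 + U)))
B(25) - q = (7 + 25)*(18 + 25)/(14*(27 + 4*25)) - 1*(-1/36869) = (1/14)*32*43/(27 + 100) + 1/36869 = (1/14)*32*43/127 + 1/36869 = (1/14)*(1/127)*32*43 + 1/36869 = 688/889 + 1/36869 = 517689/668909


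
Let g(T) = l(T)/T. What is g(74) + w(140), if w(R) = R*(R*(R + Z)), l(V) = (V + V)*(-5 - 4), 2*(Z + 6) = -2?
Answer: 2606782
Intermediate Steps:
Z = -7 (Z = -6 + (½)*(-2) = -6 - 1 = -7)
l(V) = -18*V (l(V) = (2*V)*(-9) = -18*V)
w(R) = R²*(-7 + R) (w(R) = R*(R*(R - 7)) = R*(R*(-7 + R)) = R²*(-7 + R))
g(T) = -18 (g(T) = (-18*T)/T = -18)
g(74) + w(140) = -18 + 140²*(-7 + 140) = -18 + 19600*133 = -18 + 2606800 = 2606782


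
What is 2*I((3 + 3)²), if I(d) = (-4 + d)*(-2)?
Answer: -128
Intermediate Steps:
I(d) = 8 - 2*d
2*I((3 + 3)²) = 2*(8 - 2*(3 + 3)²) = 2*(8 - 2*6²) = 2*(8 - 2*36) = 2*(8 - 72) = 2*(-64) = -128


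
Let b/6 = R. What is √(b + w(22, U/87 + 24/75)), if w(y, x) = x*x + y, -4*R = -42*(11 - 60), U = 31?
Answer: 2*I*√3624300446/2175 ≈ 55.358*I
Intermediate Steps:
R = -1029/2 (R = -(-21)*(11 - 60)/2 = -(-21)*(-49)/2 = -¼*2058 = -1029/2 ≈ -514.50)
b = -3087 (b = 6*(-1029/2) = -3087)
w(y, x) = y + x² (w(y, x) = x² + y = y + x²)
√(b + w(22, U/87 + 24/75)) = √(-3087 + (22 + (31/87 + 24/75)²)) = √(-3087 + (22 + (31*(1/87) + 24*(1/75))²)) = √(-3087 + (22 + (31/87 + 8/25)²)) = √(-3087 + (22 + (1471/2175)²)) = √(-3087 + (22 + 2163841/4730625)) = √(-3087 + 106237591/4730625) = √(-14497201784/4730625) = 2*I*√3624300446/2175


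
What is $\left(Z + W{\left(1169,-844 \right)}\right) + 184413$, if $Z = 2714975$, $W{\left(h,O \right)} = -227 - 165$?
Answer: $2898996$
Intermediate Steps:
$W{\left(h,O \right)} = -392$ ($W{\left(h,O \right)} = -227 - 165 = -392$)
$\left(Z + W{\left(1169,-844 \right)}\right) + 184413 = \left(2714975 - 392\right) + 184413 = 2714583 + 184413 = 2898996$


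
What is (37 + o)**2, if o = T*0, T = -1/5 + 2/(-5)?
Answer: 1369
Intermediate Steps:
T = -3/5 (T = -1*1/5 + 2*(-1/5) = -1/5 - 2/5 = -3/5 ≈ -0.60000)
o = 0 (o = -3/5*0 = 0)
(37 + o)**2 = (37 + 0)**2 = 37**2 = 1369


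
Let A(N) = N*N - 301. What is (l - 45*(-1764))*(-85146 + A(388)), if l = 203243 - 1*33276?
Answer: 16231741659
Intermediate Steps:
l = 169967 (l = 203243 - 33276 = 169967)
A(N) = -301 + N**2 (A(N) = N**2 - 301 = -301 + N**2)
(l - 45*(-1764))*(-85146 + A(388)) = (169967 - 45*(-1764))*(-85146 + (-301 + 388**2)) = (169967 + 79380)*(-85146 + (-301 + 150544)) = 249347*(-85146 + 150243) = 249347*65097 = 16231741659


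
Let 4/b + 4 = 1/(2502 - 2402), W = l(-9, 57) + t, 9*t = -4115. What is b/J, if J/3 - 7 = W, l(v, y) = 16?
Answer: 100/129941 ≈ 0.00076958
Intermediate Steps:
t = -4115/9 (t = (⅑)*(-4115) = -4115/9 ≈ -457.22)
W = -3971/9 (W = 16 - 4115/9 = -3971/9 ≈ -441.22)
b = -400/399 (b = 4/(-4 + 1/(2502 - 2402)) = 4/(-4 + 1/100) = 4/(-399/100) = 4*(-100/399) = -400/399 ≈ -1.0025)
J = -3908/3 (J = 21 + 3*(-3971/9) = 21 - 3971/3 = -3908/3 ≈ -1302.7)
b/J = -400/(399*(-3908/3)) = -400/399*(-3/3908) = 100/129941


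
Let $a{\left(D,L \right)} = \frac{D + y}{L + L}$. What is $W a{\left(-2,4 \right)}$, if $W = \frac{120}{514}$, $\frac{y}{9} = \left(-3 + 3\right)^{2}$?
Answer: $- \frac{15}{257} \approx -0.058366$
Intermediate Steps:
$y = 0$ ($y = 9 \left(-3 + 3\right)^{2} = 9 \cdot 0^{2} = 9 \cdot 0 = 0$)
$a{\left(D,L \right)} = \frac{D}{2 L}$ ($a{\left(D,L \right)} = \frac{D + 0}{L + L} = \frac{D}{2 L}$)
$W = \frac{60}{257}$ ($W = 120 \cdot \frac{1}{514} = \frac{60}{257} \approx 0.23346$)
$W a{\left(-2,4 \right)} = \frac{60 \cdot \frac{1}{2} \left(-2\right) \frac{1}{4}}{257} = \frac{60}{257} \left(- \frac{1}{4}\right) = - \frac{15}{257}$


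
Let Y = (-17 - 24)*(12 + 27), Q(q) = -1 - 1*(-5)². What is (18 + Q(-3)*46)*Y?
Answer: 1883622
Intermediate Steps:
Q(q) = -26 (Q(q) = -1 - 1*25 = -1 - 25 = -26)
Y = -1599 (Y = -41*39 = -1599)
(18 + Q(-3)*46)*Y = (18 - 26*46)*(-1599) = (18 - 1196)*(-1599) = -1178*(-1599) = 1883622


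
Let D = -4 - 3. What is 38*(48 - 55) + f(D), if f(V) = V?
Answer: -273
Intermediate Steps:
D = -7
38*(48 - 55) + f(D) = 38*(48 - 55) - 7 = 38*(-7) - 7 = -266 - 7 = -273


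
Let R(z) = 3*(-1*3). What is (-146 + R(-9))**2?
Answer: 24025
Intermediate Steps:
R(z) = -9 (R(z) = 3*(-3) = -9)
(-146 + R(-9))**2 = (-146 - 9)**2 = (-155)**2 = 24025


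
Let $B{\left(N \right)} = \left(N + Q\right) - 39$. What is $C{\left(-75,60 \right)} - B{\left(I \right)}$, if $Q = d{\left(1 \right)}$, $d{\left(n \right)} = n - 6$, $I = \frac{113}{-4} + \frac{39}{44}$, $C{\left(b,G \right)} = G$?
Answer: $\frac{1445}{11} \approx 131.36$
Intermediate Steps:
$I = - \frac{301}{11}$ ($I = 113 \left(- \frac{1}{4}\right) + 39 \cdot \frac{1}{44} = - \frac{113}{4} + \frac{39}{44} = - \frac{301}{11} \approx -27.364$)
$d{\left(n \right)} = -6 + n$
$Q = -5$ ($Q = -6 + 1 = -5$)
$B{\left(N \right)} = -44 + N$ ($B{\left(N \right)} = \left(N - 5\right) - 39 = \left(-5 + N\right) - 39 = -44 + N$)
$C{\left(-75,60 \right)} - B{\left(I \right)} = 60 - \left(-44 - \frac{301}{11}\right) = 60 - - \frac{785}{11} = 60 + \frac{785}{11} = \frac{1445}{11}$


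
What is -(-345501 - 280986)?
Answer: 626487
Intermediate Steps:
-(-345501 - 280986) = -1*(-626487) = 626487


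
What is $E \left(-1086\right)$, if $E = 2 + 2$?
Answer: $-4344$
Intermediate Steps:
$E = 4$
$E \left(-1086\right) = 4 \left(-1086\right) = -4344$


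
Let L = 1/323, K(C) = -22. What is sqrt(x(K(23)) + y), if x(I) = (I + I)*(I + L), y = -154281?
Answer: I*sqrt(15995006189)/323 ≈ 391.55*I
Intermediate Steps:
L = 1/323 ≈ 0.0030960
x(I) = 2*I*(1/323 + I) (x(I) = (I + I)*(I + 1/323) = (2*I)*(1/323 + I) = 2*I*(1/323 + I))
sqrt(x(K(23)) + y) = sqrt((2/323)*(-22)*(1 + 323*(-22)) - 154281) = sqrt((2/323)*(-22)*(1 - 7106) - 154281) = sqrt((2/323)*(-22)*(-7105) - 154281) = sqrt(312620/323 - 154281) = sqrt(-49520143/323) = I*sqrt(15995006189)/323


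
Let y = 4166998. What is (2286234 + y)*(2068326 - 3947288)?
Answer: -12125377705184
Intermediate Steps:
(2286234 + y)*(2068326 - 3947288) = (2286234 + 4166998)*(2068326 - 3947288) = 6453232*(-1878962) = -12125377705184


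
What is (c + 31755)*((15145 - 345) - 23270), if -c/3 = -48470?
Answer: -1500587550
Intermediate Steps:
c = 145410 (c = -3*(-48470) = 145410)
(c + 31755)*((15145 - 345) - 23270) = (145410 + 31755)*((15145 - 345) - 23270) = 177165*(14800 - 23270) = 177165*(-8470) = -1500587550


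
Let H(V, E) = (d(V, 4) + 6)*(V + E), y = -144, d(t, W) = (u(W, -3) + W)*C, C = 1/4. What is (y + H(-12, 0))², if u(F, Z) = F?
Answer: 57600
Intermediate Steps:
C = ¼ ≈ 0.25000
d(t, W) = W/2 (d(t, W) = (W + W)*(¼) = (2*W)*(¼) = W/2)
H(V, E) = 8*E + 8*V (H(V, E) = ((½)*4 + 6)*(V + E) = (2 + 6)*(E + V) = 8*(E + V) = 8*E + 8*V)
(y + H(-12, 0))² = (-144 + (8*0 + 8*(-12)))² = (-144 + (0 - 96))² = (-144 - 96)² = (-240)² = 57600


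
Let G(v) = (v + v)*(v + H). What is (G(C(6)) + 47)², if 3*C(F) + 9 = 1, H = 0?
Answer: 303601/81 ≈ 3748.2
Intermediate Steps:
C(F) = -8/3 (C(F) = -3 + (⅓)*1 = -3 + ⅓ = -8/3)
G(v) = 2*v² (G(v) = (v + v)*(v + 0) = (2*v)*v = 2*v²)
(G(C(6)) + 47)² = (2*(-8/3)² + 47)² = (2*(64/9) + 47)² = (128/9 + 47)² = (551/9)² = 303601/81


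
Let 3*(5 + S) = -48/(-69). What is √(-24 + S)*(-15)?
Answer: -5*I*√136965/23 ≈ -80.454*I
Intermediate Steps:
S = -329/69 (S = -5 + (-48/(-69))/3 = -5 + (-48*(-1/69))/3 = -5 + (⅓)*(16/23) = -5 + 16/69 = -329/69 ≈ -4.7681)
√(-24 + S)*(-15) = √(-24 - 329/69)*(-15) = √(-1985/69)*(-15) = (I*√136965/69)*(-15) = -5*I*√136965/23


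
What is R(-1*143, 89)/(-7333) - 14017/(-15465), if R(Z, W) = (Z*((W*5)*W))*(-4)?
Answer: -350242251239/113404845 ≈ -3088.4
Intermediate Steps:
R(Z, W) = -20*Z*W**2 (R(Z, W) = (Z*((5*W)*W))*(-4) = (Z*(5*W**2))*(-4) = (5*Z*W**2)*(-4) = -20*Z*W**2)
R(-1*143, 89)/(-7333) - 14017/(-15465) = -20*(-1*143)*89**2/(-7333) - 14017/(-15465) = -20*(-143)*7921*(-1/7333) - 14017*(-1/15465) = 22654060*(-1/7333) + 14017/15465 = -22654060/7333 + 14017/15465 = -350242251239/113404845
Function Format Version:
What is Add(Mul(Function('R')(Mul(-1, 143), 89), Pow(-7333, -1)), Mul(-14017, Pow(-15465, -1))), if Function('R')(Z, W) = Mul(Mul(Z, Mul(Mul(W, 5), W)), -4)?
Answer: Rational(-350242251239, 113404845) ≈ -3088.4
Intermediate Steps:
Function('R')(Z, W) = Mul(-20, Z, Pow(W, 2)) (Function('R')(Z, W) = Mul(Mul(Z, Mul(Mul(5, W), W)), -4) = Mul(Mul(Z, Mul(5, Pow(W, 2))), -4) = Mul(Mul(5, Z, Pow(W, 2)), -4) = Mul(-20, Z, Pow(W, 2)))
Add(Mul(Function('R')(Mul(-1, 143), 89), Pow(-7333, -1)), Mul(-14017, Pow(-15465, -1))) = Add(Mul(Mul(-20, Mul(-1, 143), Pow(89, 2)), Pow(-7333, -1)), Mul(-14017, Pow(-15465, -1))) = Add(Mul(Mul(-20, -143, 7921), Rational(-1, 7333)), Mul(-14017, Rational(-1, 15465))) = Add(Mul(22654060, Rational(-1, 7333)), Rational(14017, 15465)) = Add(Rational(-22654060, 7333), Rational(14017, 15465)) = Rational(-350242251239, 113404845)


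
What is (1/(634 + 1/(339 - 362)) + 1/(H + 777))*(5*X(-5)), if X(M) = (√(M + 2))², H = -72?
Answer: -30796/685307 ≈ -0.044937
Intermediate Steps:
X(M) = 2 + M (X(M) = (√(2 + M))² = 2 + M)
(1/(634 + 1/(339 - 362)) + 1/(H + 777))*(5*X(-5)) = (1/(634 + 1/(339 - 362)) + 1/(-72 + 777))*(5*(2 - 5)) = (1/(634 + 1/(-23)) + 1/705)*(5*(-3)) = (1/(634 - 1/23) + 1/705)*(-15) = (1/(14581/23) + 1/705)*(-15) = (23/14581 + 1/705)*(-15) = (30796/10279605)*(-15) = -30796/685307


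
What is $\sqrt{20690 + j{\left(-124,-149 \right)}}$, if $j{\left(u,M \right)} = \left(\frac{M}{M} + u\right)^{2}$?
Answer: $7 \sqrt{731} \approx 189.26$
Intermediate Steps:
$j{\left(u,M \right)} = \left(1 + u\right)^{2}$
$\sqrt{20690 + j{\left(-124,-149 \right)}} = \sqrt{20690 + \left(1 - 124\right)^{2}} = \sqrt{20690 + \left(-123\right)^{2}} = \sqrt{20690 + 15129} = \sqrt{35819} = 7 \sqrt{731}$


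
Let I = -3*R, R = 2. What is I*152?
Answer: -912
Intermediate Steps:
I = -6 (I = -3*2 = -6)
I*152 = -6*152 = -912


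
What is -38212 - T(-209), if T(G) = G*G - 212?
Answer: -81681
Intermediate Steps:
T(G) = -212 + G² (T(G) = G² - 212 = -212 + G²)
-38212 - T(-209) = -38212 - (-212 + (-209)²) = -38212 - (-212 + 43681) = -38212 - 1*43469 = -38212 - 43469 = -81681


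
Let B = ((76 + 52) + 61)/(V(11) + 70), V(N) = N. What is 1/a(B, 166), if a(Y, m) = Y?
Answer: 3/7 ≈ 0.42857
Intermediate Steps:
B = 7/3 (B = ((76 + 52) + 61)/(11 + 70) = (128 + 61)/81 = 189*(1/81) = 7/3 ≈ 2.3333)
1/a(B, 166) = 1/(7/3) = 3/7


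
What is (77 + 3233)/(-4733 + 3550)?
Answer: -3310/1183 ≈ -2.7980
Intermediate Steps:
(77 + 3233)/(-4733 + 3550) = 3310/(-1183) = 3310*(-1/1183) = -3310/1183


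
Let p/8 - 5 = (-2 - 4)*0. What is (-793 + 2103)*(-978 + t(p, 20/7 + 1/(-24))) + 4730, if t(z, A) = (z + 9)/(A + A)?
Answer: -598368890/473 ≈ -1.2651e+6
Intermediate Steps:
p = 40 (p = 40 + 8*((-2 - 4)*0) = 40 + 8*(-6*0) = 40 + 8*0 = 40 + 0 = 40)
t(z, A) = (9 + z)/(2*A) (t(z, A) = (9 + z)/((2*A)) = (9 + z)*(1/(2*A)) = (9 + z)/(2*A))
(-793 + 2103)*(-978 + t(p, 20/7 + 1/(-24))) + 4730 = (-793 + 2103)*(-978 + (9 + 40)/(2*(20/7 + 1/(-24)))) + 4730 = 1310*(-978 + (1/2)*49/(20*(1/7) + 1*(-1/24))) + 4730 = 1310*(-978 + (1/2)*49/(20/7 - 1/24)) + 4730 = 1310*(-978 + (1/2)*49/(473/168)) + 4730 = 1310*(-978 + (1/2)*(168/473)*49) + 4730 = 1310*(-978 + 4116/473) + 4730 = 1310*(-458478/473) + 4730 = -600606180/473 + 4730 = -598368890/473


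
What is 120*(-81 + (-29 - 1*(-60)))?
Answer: -6000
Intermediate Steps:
120*(-81 + (-29 - 1*(-60))) = 120*(-81 + (-29 + 60)) = 120*(-81 + 31) = 120*(-50) = -6000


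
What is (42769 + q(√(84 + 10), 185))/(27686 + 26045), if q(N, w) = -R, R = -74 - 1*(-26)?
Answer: 42817/53731 ≈ 0.79688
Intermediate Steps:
R = -48 (R = -74 + 26 = -48)
q(N, w) = 48 (q(N, w) = -1*(-48) = 48)
(42769 + q(√(84 + 10), 185))/(27686 + 26045) = (42769 + 48)/(27686 + 26045) = 42817/53731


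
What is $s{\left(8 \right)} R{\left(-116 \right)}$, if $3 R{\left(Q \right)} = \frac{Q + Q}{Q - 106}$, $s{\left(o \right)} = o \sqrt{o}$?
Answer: $\frac{1856 \sqrt{2}}{333} \approx 7.8822$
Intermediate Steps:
$s{\left(o \right)} = o^{\frac{3}{2}}$
$R{\left(Q \right)} = \frac{2 Q}{3 \left(-106 + Q\right)}$ ($R{\left(Q \right)} = \frac{\left(Q + Q\right) \frac{1}{Q - 106}}{3} = \frac{2 Q \frac{1}{-106 + Q}}{3} = \frac{2 Q}{3 \left(-106 + Q\right)}$)
$s{\left(8 \right)} R{\left(-116 \right)} = 8^{\frac{3}{2}} \cdot \frac{2}{3} \left(-116\right) \frac{1}{-106 - 116} = 16 \sqrt{2} \cdot \frac{2}{3} \left(-116\right) \frac{1}{-222} = 16 \sqrt{2} \cdot \frac{2}{3} \left(-116\right) \left(- \frac{1}{222}\right) = 16 \sqrt{2} \cdot \frac{116}{333} = \frac{1856 \sqrt{2}}{333}$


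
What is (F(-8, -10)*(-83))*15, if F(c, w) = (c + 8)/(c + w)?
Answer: 0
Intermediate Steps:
F(c, w) = (8 + c)/(c + w)
(F(-8, -10)*(-83))*15 = (((8 - 8)/(-8 - 10))*(-83))*15 = ((0/(-18))*(-83))*15 = (-1/18*0*(-83))*15 = (0*(-83))*15 = 0*15 = 0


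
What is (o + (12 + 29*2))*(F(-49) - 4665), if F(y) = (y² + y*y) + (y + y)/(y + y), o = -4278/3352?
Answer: 7947489/838 ≈ 9483.9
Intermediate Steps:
o = -2139/1676 (o = -4278*1/3352 = -2139/1676 ≈ -1.2763)
F(y) = 1 + 2*y² (F(y) = (y² + y²) + (2*y)/((2*y)) = 2*y² + (2*y)*(1/(2*y)) = 2*y² + 1 = 1 + 2*y²)
(o + (12 + 29*2))*(F(-49) - 4665) = (-2139/1676 + (12 + 29*2))*((1 + 2*(-49)²) - 4665) = (-2139/1676 + (12 + 58))*((1 + 2*2401) - 4665) = (-2139/1676 + 70)*((1 + 4802) - 4665) = 115181*(4803 - 4665)/1676 = (115181/1676)*138 = 7947489/838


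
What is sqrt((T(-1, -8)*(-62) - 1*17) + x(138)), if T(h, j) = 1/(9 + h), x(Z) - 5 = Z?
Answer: sqrt(473)/2 ≈ 10.874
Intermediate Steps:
x(Z) = 5 + Z
sqrt((T(-1, -8)*(-62) - 1*17) + x(138)) = sqrt((-62/(9 - 1) - 1*17) + (5 + 138)) = sqrt((-62/8 - 17) + 143) = sqrt(((1/8)*(-62) - 17) + 143) = sqrt((-31/4 - 17) + 143) = sqrt(-99/4 + 143) = sqrt(473/4) = sqrt(473)/2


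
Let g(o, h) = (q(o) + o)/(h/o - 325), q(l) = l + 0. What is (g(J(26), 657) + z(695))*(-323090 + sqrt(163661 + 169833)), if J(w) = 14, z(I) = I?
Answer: -874036960870/3893 + 18936701*sqrt(6806)/3893 ≈ -2.2411e+8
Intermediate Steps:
q(l) = l
g(o, h) = 2*o/(-325 + h/o) (g(o, h) = (o + o)/(h/o - 325) = (2*o)/(-325 + h/o) = 2*o/(-325 + h/o))
(g(J(26), 657) + z(695))*(-323090 + sqrt(163661 + 169833)) = (2*14**2/(657 - 325*14) + 695)*(-323090 + sqrt(163661 + 169833)) = (2*196/(657 - 4550) + 695)*(-323090 + sqrt(333494)) = (2*196/(-3893) + 695)*(-323090 + 7*sqrt(6806)) = (2*196*(-1/3893) + 695)*(-323090 + 7*sqrt(6806)) = (-392/3893 + 695)*(-323090 + 7*sqrt(6806)) = 2705243*(-323090 + 7*sqrt(6806))/3893 = -874036960870/3893 + 18936701*sqrt(6806)/3893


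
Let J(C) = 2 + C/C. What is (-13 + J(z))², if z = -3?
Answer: 100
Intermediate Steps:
J(C) = 3 (J(C) = 2 + 1 = 3)
(-13 + J(z))² = (-13 + 3)² = (-10)² = 100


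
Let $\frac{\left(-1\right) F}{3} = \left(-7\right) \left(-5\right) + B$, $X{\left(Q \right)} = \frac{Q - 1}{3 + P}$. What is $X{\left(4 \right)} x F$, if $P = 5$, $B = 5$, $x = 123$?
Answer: $-5535$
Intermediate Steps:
$X{\left(Q \right)} = - \frac{1}{8} + \frac{Q}{8}$ ($X{\left(Q \right)} = \frac{Q - 1}{3 + 5} = \frac{-1 + Q}{8} = \left(-1 + Q\right) \frac{1}{8} = - \frac{1}{8} + \frac{Q}{8}$)
$F = -120$ ($F = - 3 \left(\left(-7\right) \left(-5\right) + 5\right) = - 3 \left(35 + 5\right) = \left(-3\right) 40 = -120$)
$X{\left(4 \right)} x F = \left(- \frac{1}{8} + \frac{1}{8} \cdot 4\right) 123 \left(-120\right) = \left(- \frac{1}{8} + \frac{1}{2}\right) 123 \left(-120\right) = \frac{3}{8} \cdot 123 \left(-120\right) = \frac{369}{8} \left(-120\right) = -5535$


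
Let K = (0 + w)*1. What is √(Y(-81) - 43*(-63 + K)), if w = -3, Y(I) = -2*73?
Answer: 2*√673 ≈ 51.884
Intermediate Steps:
Y(I) = -146
K = -3 (K = (0 - 3)*1 = -3*1 = -3)
√(Y(-81) - 43*(-63 + K)) = √(-146 - 43*(-63 - 3)) = √(-146 - 43*(-66)) = √(-146 + 2838) = √2692 = 2*√673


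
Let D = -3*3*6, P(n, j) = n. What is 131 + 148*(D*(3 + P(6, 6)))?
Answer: -71797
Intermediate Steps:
D = -54 (D = -9*6 = -54)
131 + 148*(D*(3 + P(6, 6))) = 131 + 148*(-54*(3 + 6)) = 131 + 148*(-54*9) = 131 + 148*(-486) = 131 - 71928 = -71797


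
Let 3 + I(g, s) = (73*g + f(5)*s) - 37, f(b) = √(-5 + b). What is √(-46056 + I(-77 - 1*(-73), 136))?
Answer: 2*I*√11597 ≈ 215.38*I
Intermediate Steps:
I(g, s) = -40 + 73*g (I(g, s) = -3 + ((73*g + √(-5 + 5)*s) - 37) = -3 + ((73*g + √0*s) - 37) = -3 + ((73*g + 0*s) - 37) = -3 + ((73*g + 0) - 37) = -3 + (73*g - 37) = -3 + (-37 + 73*g) = -40 + 73*g)
√(-46056 + I(-77 - 1*(-73), 136)) = √(-46056 + (-40 + 73*(-77 - 1*(-73)))) = √(-46056 + (-40 + 73*(-77 + 73))) = √(-46056 + (-40 + 73*(-4))) = √(-46056 + (-40 - 292)) = √(-46056 - 332) = √(-46388) = 2*I*√11597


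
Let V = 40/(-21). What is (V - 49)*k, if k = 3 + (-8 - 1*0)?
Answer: 5345/21 ≈ 254.52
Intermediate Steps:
k = -5 (k = 3 + (-8 + 0) = 3 - 8 = -5)
V = -40/21 (V = 40*(-1/21) = -40/21 ≈ -1.9048)
(V - 49)*k = (-40/21 - 49)*(-5) = -1069/21*(-5) = 5345/21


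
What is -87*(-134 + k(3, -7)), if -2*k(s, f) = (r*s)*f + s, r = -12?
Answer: 45501/2 ≈ 22751.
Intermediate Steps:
k(s, f) = -s/2 + 6*f*s (k(s, f) = -((-12*s)*f + s)/2 = -(-12*f*s + s)/2 = -(s - 12*f*s)/2 = -s/2 + 6*f*s)
-87*(-134 + k(3, -7)) = -87*(-134 + (1/2)*3*(-1 + 12*(-7))) = -87*(-134 + (1/2)*3*(-1 - 84)) = -87*(-134 + (1/2)*3*(-85)) = -87*(-134 - 255/2) = -87*(-523/2) = 45501/2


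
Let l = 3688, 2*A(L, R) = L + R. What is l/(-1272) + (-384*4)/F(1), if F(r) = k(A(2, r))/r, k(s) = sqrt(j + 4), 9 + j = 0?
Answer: -461/159 + 1536*I*sqrt(5)/5 ≈ -2.8994 + 686.92*I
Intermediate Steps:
j = -9 (j = -9 + 0 = -9)
A(L, R) = L/2 + R/2 (A(L, R) = (L + R)/2 = L/2 + R/2)
k(s) = I*sqrt(5) (k(s) = sqrt(-9 + 4) = sqrt(-5) = I*sqrt(5))
F(r) = I*sqrt(5)/r (F(r) = (I*sqrt(5))/r = I*sqrt(5)/r)
l/(-1272) + (-384*4)/F(1) = 3688/(-1272) + (-384*4)/((I*sqrt(5)/1)) = 3688*(-1/1272) - 1536*(-I*sqrt(5)/5) = -461/159 - 1536*(-I*sqrt(5)/5) = -461/159 - (-1536)*I*sqrt(5)/5 = -461/159 + 1536*I*sqrt(5)/5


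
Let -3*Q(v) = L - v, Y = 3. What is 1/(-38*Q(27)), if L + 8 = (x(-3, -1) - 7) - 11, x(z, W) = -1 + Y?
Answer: -1/646 ≈ -0.0015480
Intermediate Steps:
x(z, W) = 2 (x(z, W) = -1 + 3 = 2)
L = -24 (L = -8 + ((2 - 7) - 11) = -8 + (-5 - 11) = -8 - 16 = -24)
Q(v) = 8 + v/3 (Q(v) = -(-24 - v)/3 = 8 + v/3)
1/(-38*Q(27)) = 1/(-38*(8 + (⅓)*27)) = 1/(-38*(8 + 9)) = 1/(-38*17) = 1/(-646) = -1/646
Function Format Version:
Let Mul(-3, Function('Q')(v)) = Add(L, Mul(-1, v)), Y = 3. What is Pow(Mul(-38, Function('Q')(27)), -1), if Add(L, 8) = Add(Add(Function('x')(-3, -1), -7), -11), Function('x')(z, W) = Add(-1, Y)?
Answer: Rational(-1, 646) ≈ -0.0015480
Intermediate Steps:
Function('x')(z, W) = 2 (Function('x')(z, W) = Add(-1, 3) = 2)
L = -24 (L = Add(-8, Add(Add(2, -7), -11)) = Add(-8, Add(-5, -11)) = Add(-8, -16) = -24)
Function('Q')(v) = Add(8, Mul(Rational(1, 3), v)) (Function('Q')(v) = Mul(Rational(-1, 3), Add(-24, Mul(-1, v))) = Add(8, Mul(Rational(1, 3), v)))
Pow(Mul(-38, Function('Q')(27)), -1) = Pow(Mul(-38, Add(8, Mul(Rational(1, 3), 27))), -1) = Pow(Mul(-38, Add(8, 9)), -1) = Pow(Mul(-38, 17), -1) = Pow(-646, -1) = Rational(-1, 646)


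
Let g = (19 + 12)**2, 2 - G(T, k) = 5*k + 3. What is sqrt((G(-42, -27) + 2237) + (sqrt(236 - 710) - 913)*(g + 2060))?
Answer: sqrt(-2755802 + 3021*I*sqrt(474)) ≈ 19.81 + 1660.2*I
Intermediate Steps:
G(T, k) = -1 - 5*k (G(T, k) = 2 - (5*k + 3) = 2 - (3 + 5*k) = 2 + (-3 - 5*k) = -1 - 5*k)
g = 961 (g = 31**2 = 961)
sqrt((G(-42, -27) + 2237) + (sqrt(236 - 710) - 913)*(g + 2060)) = sqrt(((-1 - 5*(-27)) + 2237) + (sqrt(236 - 710) - 913)*(961 + 2060)) = sqrt(((-1 + 135) + 2237) + (sqrt(-474) - 913)*3021) = sqrt((134 + 2237) + (I*sqrt(474) - 913)*3021) = sqrt(2371 + (-913 + I*sqrt(474))*3021) = sqrt(2371 + (-2758173 + 3021*I*sqrt(474))) = sqrt(-2755802 + 3021*I*sqrt(474))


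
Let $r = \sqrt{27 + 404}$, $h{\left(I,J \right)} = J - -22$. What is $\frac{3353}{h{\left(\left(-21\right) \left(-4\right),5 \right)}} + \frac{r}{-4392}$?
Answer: $\frac{3353}{27} - \frac{\sqrt{431}}{4392} \approx 124.18$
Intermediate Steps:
$h{\left(I,J \right)} = 22 + J$ ($h{\left(I,J \right)} = J + 22 = 22 + J$)
$r = \sqrt{431} \approx 20.761$
$\frac{3353}{h{\left(\left(-21\right) \left(-4\right),5 \right)}} + \frac{r}{-4392} = \frac{3353}{22 + 5} + \frac{\sqrt{431}}{-4392} = \frac{3353}{27} + \sqrt{431} \left(- \frac{1}{4392}\right) = 3353 \cdot \frac{1}{27} - \frac{\sqrt{431}}{4392} = \frac{3353}{27} - \frac{\sqrt{431}}{4392}$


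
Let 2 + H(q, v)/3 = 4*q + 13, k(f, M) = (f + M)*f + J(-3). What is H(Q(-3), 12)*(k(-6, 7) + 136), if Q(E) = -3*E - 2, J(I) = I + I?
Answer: 14508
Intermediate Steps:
J(I) = 2*I
k(f, M) = -6 + f*(M + f) (k(f, M) = (f + M)*f + 2*(-3) = (M + f)*f - 6 = f*(M + f) - 6 = -6 + f*(M + f))
Q(E) = -2 - 3*E
H(q, v) = 33 + 12*q (H(q, v) = -6 + 3*(4*q + 13) = -6 + 3*(13 + 4*q) = -6 + (39 + 12*q) = 33 + 12*q)
H(Q(-3), 12)*(k(-6, 7) + 136) = (33 + 12*(-2 - 3*(-3)))*((-6 + (-6)² + 7*(-6)) + 136) = (33 + 12*(-2 + 9))*((-6 + 36 - 42) + 136) = (33 + 12*7)*(-12 + 136) = (33 + 84)*124 = 117*124 = 14508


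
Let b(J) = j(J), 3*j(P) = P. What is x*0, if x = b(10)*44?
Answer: 0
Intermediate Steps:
j(P) = P/3
b(J) = J/3
x = 440/3 (x = ((1/3)*10)*44 = (10/3)*44 = 440/3 ≈ 146.67)
x*0 = (440/3)*0 = 0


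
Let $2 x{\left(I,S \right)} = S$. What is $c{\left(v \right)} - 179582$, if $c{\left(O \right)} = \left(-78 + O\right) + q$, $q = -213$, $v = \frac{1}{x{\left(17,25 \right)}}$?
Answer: $- \frac{4496823}{25} \approx -1.7987 \cdot 10^{5}$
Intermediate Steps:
$x{\left(I,S \right)} = \frac{S}{2}$
$v = \frac{2}{25}$ ($v = \frac{1}{\frac{1}{2} \cdot 25} = \frac{1}{\frac{25}{2}} = \frac{2}{25} \approx 0.08$)
$c{\left(O \right)} = -291 + O$ ($c{\left(O \right)} = \left(-78 + O\right) - 213 = -291 + O$)
$c{\left(v \right)} - 179582 = \left(-291 + \frac{2}{25}\right) - 179582 = - \frac{7273}{25} - 179582 = - \frac{4496823}{25}$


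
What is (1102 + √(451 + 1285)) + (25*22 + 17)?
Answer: 1669 + 2*√434 ≈ 1710.7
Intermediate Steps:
(1102 + √(451 + 1285)) + (25*22 + 17) = (1102 + √1736) + (550 + 17) = (1102 + 2*√434) + 567 = 1669 + 2*√434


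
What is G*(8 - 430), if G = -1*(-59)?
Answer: -24898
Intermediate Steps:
G = 59
G*(8 - 430) = 59*(8 - 430) = 59*(-422) = -24898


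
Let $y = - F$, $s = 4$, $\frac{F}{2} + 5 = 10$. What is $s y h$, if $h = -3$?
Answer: $120$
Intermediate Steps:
$F = 10$ ($F = -10 + 2 \cdot 10 = -10 + 20 = 10$)
$y = -10$ ($y = \left(-1\right) 10 = -10$)
$s y h = 4 \left(-10\right) \left(-3\right) = \left(-40\right) \left(-3\right) = 120$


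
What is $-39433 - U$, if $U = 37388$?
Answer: $-76821$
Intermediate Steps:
$-39433 - U = -39433 - 37388 = -76821$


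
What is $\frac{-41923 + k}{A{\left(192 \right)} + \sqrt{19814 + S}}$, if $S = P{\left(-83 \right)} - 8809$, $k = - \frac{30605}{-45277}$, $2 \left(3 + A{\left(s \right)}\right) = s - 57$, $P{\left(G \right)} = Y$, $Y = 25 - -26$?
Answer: $\frac{489714203028}{1248875491} - \frac{30369873056 \sqrt{691}}{1248875491} \approx -247.11$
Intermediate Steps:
$Y = 51$ ($Y = 25 + 26 = 51$)
$P{\left(G \right)} = 51$
$A{\left(s \right)} = - \frac{63}{2} + \frac{s}{2}$ ($A{\left(s \right)} = -3 + \frac{s - 57}{2} = -3 + \frac{-57 + s}{2} = -3 + \left(- \frac{57}{2} + \frac{s}{2}\right) = - \frac{63}{2} + \frac{s}{2}$)
$k = \frac{30605}{45277}$ ($k = \left(-30605\right) \left(- \frac{1}{45277}\right) = \frac{30605}{45277} \approx 0.67595$)
$S = -8758$ ($S = 51 - 8809 = -8758$)
$\frac{-41923 + k}{A{\left(192 \right)} + \sqrt{19814 + S}} = \frac{-41923 + \frac{30605}{45277}}{\left(- \frac{63}{2} + \frac{1}{2} \cdot 192\right) + \sqrt{19814 - 8758}} = - \frac{1898117066}{45277 \left(\left(- \frac{63}{2} + 96\right) + \sqrt{11056}\right)} = - \frac{1898117066}{45277 \left(\frac{129}{2} + 4 \sqrt{691}\right)}$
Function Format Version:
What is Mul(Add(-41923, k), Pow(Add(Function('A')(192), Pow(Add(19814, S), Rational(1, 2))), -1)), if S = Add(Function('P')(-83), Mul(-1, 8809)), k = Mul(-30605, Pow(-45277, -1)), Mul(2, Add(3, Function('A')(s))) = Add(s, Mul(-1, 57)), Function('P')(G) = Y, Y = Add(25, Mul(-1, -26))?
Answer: Add(Rational(489714203028, 1248875491), Mul(Rational(-30369873056, 1248875491), Pow(691, Rational(1, 2)))) ≈ -247.11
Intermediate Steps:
Y = 51 (Y = Add(25, 26) = 51)
Function('P')(G) = 51
Function('A')(s) = Add(Rational(-63, 2), Mul(Rational(1, 2), s)) (Function('A')(s) = Add(-3, Mul(Rational(1, 2), Add(s, Mul(-1, 57)))) = Add(-3, Mul(Rational(1, 2), Add(s, -57))) = Add(-3, Mul(Rational(1, 2), Add(-57, s))) = Add(-3, Add(Rational(-57, 2), Mul(Rational(1, 2), s))) = Add(Rational(-63, 2), Mul(Rational(1, 2), s)))
k = Rational(30605, 45277) (k = Mul(-30605, Rational(-1, 45277)) = Rational(30605, 45277) ≈ 0.67595)
S = -8758 (S = Add(51, Mul(-1, 8809)) = Add(51, -8809) = -8758)
Mul(Add(-41923, k), Pow(Add(Function('A')(192), Pow(Add(19814, S), Rational(1, 2))), -1)) = Mul(Add(-41923, Rational(30605, 45277)), Pow(Add(Add(Rational(-63, 2), Mul(Rational(1, 2), 192)), Pow(Add(19814, -8758), Rational(1, 2))), -1)) = Mul(Rational(-1898117066, 45277), Pow(Add(Add(Rational(-63, 2), 96), Pow(11056, Rational(1, 2))), -1)) = Mul(Rational(-1898117066, 45277), Pow(Add(Rational(129, 2), Mul(4, Pow(691, Rational(1, 2)))), -1))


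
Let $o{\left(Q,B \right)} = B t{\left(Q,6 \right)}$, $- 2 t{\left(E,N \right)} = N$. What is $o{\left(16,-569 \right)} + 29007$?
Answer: $30714$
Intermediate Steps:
$t{\left(E,N \right)} = - \frac{N}{2}$
$o{\left(Q,B \right)} = - 3 B$ ($o{\left(Q,B \right)} = B \left(\left(- \frac{1}{2}\right) 6\right) = B \left(-3\right) = - 3 B$)
$o{\left(16,-569 \right)} + 29007 = \left(-3\right) \left(-569\right) + 29007 = 1707 + 29007 = 30714$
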